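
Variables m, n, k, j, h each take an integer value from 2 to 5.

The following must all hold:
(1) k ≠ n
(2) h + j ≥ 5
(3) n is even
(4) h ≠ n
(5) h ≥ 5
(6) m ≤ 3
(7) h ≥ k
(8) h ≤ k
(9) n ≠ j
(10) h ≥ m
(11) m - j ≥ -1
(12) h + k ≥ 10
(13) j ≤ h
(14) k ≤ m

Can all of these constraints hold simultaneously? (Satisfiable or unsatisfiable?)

Unsatisfiable

From constraints 5 and 8: k ≥ h and h ≥ 5, so k ≥ 5. From constraints 6 and 14: k ≤ m and m ≤ 3, so k ≤ 3. But 3 < 5, so no value of k works.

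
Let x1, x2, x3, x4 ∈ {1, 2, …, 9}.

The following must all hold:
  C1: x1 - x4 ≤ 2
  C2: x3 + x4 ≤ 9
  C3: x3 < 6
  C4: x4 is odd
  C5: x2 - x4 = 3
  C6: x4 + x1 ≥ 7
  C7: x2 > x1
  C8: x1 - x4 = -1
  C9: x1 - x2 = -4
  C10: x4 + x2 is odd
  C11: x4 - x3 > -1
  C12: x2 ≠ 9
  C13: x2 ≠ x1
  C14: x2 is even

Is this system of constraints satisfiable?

Setting (x1, x2, x3, x4) = (4, 8, 3, 5) satisfies everything: constraint 1: x1 - x4 = -1; constraint 2: x3 + x4 = 8; constraint 5: x2 - x4 = 3, and the others follow.

Satisfiable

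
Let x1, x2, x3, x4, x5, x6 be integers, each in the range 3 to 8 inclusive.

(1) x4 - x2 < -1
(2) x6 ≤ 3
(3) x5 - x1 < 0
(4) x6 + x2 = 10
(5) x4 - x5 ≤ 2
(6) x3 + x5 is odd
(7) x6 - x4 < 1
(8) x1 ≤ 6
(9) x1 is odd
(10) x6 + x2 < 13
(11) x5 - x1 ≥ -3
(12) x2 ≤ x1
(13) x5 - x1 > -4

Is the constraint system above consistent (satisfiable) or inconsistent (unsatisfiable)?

Unsatisfiable

From constraint 2: x6 ≤ 3. From constraints 8 and 12: x2 ≤ x1 ≤ 6. Hence x6 + x2 ≤ 9. But constraint 4 requires x6 + x2 = 10, and 10 > 9. Contradiction.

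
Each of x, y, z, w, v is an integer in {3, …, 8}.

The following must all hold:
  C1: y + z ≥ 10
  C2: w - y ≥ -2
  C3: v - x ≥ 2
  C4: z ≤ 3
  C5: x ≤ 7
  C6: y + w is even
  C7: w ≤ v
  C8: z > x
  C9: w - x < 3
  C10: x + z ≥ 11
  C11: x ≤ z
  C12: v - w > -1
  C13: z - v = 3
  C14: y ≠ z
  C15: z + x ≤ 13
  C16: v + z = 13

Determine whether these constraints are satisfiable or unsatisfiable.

From constraint 5: x ≤ 7. From constraint 4: z ≤ 3. Hence x + z ≤ 10. But constraint 10 requires x + z ≥ 11, and 11 > 10. Contradiction.

Unsatisfiable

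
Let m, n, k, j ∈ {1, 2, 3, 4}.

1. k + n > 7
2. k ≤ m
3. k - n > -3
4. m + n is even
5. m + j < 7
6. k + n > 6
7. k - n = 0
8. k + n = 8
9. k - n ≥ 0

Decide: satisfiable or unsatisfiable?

Satisfiable

The assignment m = 4, n = 4, k = 4, j = 1 works:
  constraint 1 holds since k + n = 8.
  constraint 3 holds since k - n = 0.
The rest check out directly.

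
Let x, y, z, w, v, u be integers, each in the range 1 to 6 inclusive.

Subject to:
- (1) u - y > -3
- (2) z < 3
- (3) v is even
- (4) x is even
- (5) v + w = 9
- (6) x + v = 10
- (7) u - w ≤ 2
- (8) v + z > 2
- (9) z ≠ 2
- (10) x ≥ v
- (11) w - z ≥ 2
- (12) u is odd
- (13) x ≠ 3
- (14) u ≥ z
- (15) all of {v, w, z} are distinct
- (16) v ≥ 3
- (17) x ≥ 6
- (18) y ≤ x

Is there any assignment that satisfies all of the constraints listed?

Try x = 6, y = 6, z = 1, w = 5, v = 4, u = 5.
Check constraint 1: u - y = -1; constraint 5: v + w = 9; constraint 6: x + v = 10. The remaining constraints are straightforward to verify.

Satisfiable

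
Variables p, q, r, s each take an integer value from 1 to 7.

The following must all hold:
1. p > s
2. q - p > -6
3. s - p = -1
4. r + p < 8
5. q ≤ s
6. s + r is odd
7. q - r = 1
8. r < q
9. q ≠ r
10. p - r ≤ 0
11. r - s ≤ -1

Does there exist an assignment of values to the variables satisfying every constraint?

Constraints 1, 5, 8, and 10 give q ≤ s, s < p, p ≤ r, r < q. Chaining: q ≤ s < p ≤ r < q, which forces q < q — impossible.

Unsatisfiable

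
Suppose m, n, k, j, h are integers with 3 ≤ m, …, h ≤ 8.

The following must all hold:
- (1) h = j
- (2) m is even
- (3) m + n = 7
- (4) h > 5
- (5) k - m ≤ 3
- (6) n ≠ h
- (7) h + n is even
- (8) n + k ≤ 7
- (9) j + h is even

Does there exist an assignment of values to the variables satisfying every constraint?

Satisfiable

Setting (m, n, k, j, h) = (4, 3, 4, 7, 7) satisfies everything: constraint 3: m + n = 7; constraint 5: k - m = 0, and the others follow.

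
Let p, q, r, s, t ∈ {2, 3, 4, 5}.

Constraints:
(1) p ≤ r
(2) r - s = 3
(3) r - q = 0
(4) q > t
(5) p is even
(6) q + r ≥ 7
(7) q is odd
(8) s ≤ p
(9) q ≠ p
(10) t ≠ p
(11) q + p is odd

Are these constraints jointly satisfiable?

The assignment p = 2, q = 5, r = 5, s = 2, t = 4 works:
  constraint 2 holds since r - s = 3.
  constraint 3 holds since r - q = 0.
The rest check out directly.

Satisfiable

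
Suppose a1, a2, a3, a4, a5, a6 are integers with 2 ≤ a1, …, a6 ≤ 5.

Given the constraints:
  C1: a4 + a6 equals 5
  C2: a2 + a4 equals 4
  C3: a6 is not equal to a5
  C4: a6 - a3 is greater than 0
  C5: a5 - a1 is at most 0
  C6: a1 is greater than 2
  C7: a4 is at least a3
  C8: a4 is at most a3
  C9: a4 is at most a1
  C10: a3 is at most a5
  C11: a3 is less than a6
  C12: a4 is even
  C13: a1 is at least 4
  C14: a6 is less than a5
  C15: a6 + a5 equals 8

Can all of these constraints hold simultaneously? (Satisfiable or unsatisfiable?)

Satisfiable

Try a1 = 5, a2 = 2, a3 = 2, a4 = 2, a5 = 5, a6 = 3.
Check constraint 1: a4 + a6 = 5; constraint 2: a2 + a4 = 4; constraint 4: a6 - a3 = 1. The remaining constraints are straightforward to verify.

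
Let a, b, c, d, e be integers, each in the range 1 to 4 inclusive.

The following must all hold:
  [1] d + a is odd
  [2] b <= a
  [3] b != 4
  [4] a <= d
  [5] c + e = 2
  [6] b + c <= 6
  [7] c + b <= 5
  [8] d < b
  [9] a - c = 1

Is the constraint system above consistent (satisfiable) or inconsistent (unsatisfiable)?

Unsatisfiable

Constraints 2, 4, and 8 give b ≤ a, a ≤ d, d < b. Chaining: b ≤ a ≤ d < b, which forces b < b — impossible.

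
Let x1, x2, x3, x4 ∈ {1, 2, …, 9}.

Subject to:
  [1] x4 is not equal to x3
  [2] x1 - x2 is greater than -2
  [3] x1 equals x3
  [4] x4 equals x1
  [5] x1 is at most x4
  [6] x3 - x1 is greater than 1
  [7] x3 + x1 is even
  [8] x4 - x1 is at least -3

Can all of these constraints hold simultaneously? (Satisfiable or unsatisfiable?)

From constraints 3 and 4, x4 = x1 = x3, so x4 = x3. But constraint 1 says x4 ≠ x3. Contradiction.

Unsatisfiable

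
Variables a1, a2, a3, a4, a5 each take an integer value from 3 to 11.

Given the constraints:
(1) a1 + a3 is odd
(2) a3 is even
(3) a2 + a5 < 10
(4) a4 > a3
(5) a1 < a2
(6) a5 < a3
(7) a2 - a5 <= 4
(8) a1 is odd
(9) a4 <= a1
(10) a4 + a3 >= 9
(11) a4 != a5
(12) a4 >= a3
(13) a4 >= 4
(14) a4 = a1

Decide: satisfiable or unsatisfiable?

Setting (a1, a2, a3, a4, a5) = (5, 6, 4, 5, 3) satisfies everything: constraint 3: a2 + a5 = 9; constraint 7: a2 - a5 = 3, and the others follow.

Satisfiable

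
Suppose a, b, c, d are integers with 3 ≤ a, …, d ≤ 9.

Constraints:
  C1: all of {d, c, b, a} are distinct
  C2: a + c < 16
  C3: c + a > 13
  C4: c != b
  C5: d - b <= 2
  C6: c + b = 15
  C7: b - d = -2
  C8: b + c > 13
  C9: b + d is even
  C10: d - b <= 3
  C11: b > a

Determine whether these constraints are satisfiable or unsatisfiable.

One satisfying assignment is a = 6, b = 7, c = 8, d = 9.
For the less obvious constraints — constraint 2: a + c = 14; constraint 3: c + a = 14 — and the others hold by inspection.

Satisfiable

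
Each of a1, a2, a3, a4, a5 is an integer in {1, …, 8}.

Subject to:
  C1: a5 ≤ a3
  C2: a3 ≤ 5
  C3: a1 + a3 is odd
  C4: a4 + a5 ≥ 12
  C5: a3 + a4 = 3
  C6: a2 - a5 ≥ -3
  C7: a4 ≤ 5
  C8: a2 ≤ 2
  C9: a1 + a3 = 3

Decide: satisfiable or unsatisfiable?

Unsatisfiable

From constraint 7: a4 ≤ 5. From constraints 1 and 2: a5 ≤ a3 ≤ 5. Hence a4 + a5 ≤ 10. But constraint 4 requires a4 + a5 ≥ 12, and 12 > 10. Contradiction.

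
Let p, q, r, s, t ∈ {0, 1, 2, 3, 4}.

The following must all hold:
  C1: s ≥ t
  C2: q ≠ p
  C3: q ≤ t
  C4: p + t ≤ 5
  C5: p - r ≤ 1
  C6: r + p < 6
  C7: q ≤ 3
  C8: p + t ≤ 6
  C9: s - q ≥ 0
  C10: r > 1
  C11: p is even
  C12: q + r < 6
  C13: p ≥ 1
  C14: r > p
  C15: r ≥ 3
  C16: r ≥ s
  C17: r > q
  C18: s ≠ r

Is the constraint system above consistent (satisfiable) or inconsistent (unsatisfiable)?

Try p = 2, q = 0, r = 3, s = 2, t = 2.
Check constraint 4: p + t = 4; constraint 5: p - r = -1; constraint 6: r + p = 5. The remaining constraints are straightforward to verify.

Satisfiable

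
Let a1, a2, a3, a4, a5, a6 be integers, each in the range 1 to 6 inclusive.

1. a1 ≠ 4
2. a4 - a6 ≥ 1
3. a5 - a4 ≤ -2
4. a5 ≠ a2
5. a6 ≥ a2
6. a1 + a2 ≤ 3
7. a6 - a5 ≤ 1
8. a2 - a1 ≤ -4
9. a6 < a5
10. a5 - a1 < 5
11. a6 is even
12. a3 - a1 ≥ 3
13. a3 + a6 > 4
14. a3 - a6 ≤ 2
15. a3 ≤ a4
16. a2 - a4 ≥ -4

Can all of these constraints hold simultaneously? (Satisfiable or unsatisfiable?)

Constraints 3, 7, 8, 12, 14, and 16 give a1 − a2 ≥ 4, a2 − a4 ≥ -4, a4 − a5 ≥ 2, a5 − a6 ≥ -1, a6 − a3 ≥ -2, a3 − a1 ≥ 3.
Adding all 6 inequalities: the left sides telescope to 0, and the right sides sum to 4 + (-4) + 2 + (-1) + (-2) + 3 = 2. So 0 ≥ 2, which is false.

Unsatisfiable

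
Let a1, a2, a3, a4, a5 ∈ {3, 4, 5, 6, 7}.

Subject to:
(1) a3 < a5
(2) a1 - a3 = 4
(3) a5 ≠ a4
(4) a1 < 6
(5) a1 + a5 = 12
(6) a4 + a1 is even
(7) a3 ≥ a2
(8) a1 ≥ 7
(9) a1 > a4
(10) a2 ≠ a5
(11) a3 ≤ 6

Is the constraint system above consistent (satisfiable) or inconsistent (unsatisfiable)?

From constraint 8: a1 ≥ 7. From constraint 4: a1 ≤ 5. But 5 < 7, so no value of a1 works.

Unsatisfiable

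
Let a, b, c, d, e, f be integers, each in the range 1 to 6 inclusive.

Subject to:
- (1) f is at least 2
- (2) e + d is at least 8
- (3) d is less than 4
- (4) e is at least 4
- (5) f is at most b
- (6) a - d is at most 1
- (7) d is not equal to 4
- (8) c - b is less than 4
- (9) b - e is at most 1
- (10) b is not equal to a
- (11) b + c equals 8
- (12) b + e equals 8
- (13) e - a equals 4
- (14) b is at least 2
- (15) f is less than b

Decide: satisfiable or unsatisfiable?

Take a = 1, b = 3, c = 5, d = 3, e = 5, f = 2. Then constraint 2: e + d = 8; constraint 6: a - d = -2, and every other listed constraint is also met.

Satisfiable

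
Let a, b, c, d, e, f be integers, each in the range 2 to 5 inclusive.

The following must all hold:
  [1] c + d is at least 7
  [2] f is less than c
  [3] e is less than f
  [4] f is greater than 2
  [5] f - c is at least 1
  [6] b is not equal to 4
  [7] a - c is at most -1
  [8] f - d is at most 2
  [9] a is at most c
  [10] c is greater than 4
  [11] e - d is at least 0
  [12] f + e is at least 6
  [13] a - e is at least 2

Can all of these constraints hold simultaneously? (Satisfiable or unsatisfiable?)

Unsatisfiable

Constraints 5, 7, 8, 11, and 13 give d − f ≥ -2, f − c ≥ 1, c − a ≥ 1, a − e ≥ 2, e − d ≥ 0.
Adding all 5 inequalities: the left sides telescope to 0, and the right sides sum to (-2) + 1 + 1 + 2 + 0 = 2. So 0 ≥ 2, which is false.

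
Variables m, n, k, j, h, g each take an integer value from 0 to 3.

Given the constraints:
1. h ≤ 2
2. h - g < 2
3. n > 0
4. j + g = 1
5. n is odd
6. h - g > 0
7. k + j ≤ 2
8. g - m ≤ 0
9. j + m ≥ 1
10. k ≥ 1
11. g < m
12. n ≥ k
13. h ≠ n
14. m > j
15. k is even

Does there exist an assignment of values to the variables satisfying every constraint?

Take m = 3, n = 3, k = 2, j = 0, h = 2, g = 1. Then constraint 2: h - g = 1; constraint 4: j + g = 1, and every other listed constraint is also met.

Satisfiable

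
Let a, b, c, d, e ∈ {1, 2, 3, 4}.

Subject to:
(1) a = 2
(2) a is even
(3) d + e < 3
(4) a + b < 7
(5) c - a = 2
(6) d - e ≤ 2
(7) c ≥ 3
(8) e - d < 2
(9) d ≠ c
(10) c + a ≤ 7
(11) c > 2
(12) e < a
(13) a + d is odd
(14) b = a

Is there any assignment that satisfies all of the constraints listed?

Satisfiable

One satisfying assignment is a = 2, b = 2, c = 4, d = 1, e = 1.
For the less obvious constraints — constraint 3: d + e = 2; constraint 4: a + b = 4 — and the others hold by inspection.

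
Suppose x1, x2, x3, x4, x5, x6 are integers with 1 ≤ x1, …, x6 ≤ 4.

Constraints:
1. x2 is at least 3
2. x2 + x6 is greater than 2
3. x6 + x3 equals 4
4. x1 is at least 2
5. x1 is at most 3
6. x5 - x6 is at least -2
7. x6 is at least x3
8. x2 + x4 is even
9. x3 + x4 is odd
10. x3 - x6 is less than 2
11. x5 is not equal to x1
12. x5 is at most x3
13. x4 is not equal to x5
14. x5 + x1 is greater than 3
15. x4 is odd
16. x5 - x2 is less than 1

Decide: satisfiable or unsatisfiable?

Satisfiable

Setting (x1, x2, x3, x4, x5, x6) = (3, 3, 2, 1, 2, 2) satisfies everything: constraint 2: x2 + x6 = 5; constraint 3: x6 + x3 = 4; constraint 6: x5 - x6 = 0, and the others follow.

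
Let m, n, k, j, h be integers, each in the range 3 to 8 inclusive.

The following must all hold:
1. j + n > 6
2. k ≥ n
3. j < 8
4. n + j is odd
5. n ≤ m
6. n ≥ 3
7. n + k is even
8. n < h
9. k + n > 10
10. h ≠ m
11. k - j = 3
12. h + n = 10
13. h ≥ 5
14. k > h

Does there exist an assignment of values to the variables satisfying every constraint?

One satisfying assignment is m = 8, n = 4, k = 8, j = 5, h = 6.
For the less obvious constraints — constraint 1: j + n = 9; constraint 9: k + n = 12; constraint 11: k - j = 3 — and the others hold by inspection.

Satisfiable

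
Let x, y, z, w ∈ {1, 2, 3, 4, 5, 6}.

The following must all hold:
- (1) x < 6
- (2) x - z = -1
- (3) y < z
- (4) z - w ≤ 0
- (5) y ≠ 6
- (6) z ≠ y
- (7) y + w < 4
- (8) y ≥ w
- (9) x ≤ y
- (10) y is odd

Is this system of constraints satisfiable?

Unsatisfiable

Constraints 3, 4, and 8 give z ≤ w, w ≤ y, y < z. Chaining: z ≤ w ≤ y < z, which forces z < z — impossible.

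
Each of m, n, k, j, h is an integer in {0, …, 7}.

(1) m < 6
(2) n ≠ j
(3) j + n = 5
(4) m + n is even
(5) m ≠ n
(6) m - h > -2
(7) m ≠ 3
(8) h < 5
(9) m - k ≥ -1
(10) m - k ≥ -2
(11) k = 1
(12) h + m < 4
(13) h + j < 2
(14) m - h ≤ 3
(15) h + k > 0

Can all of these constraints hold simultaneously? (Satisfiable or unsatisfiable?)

Satisfiable

Try m = 1, n = 5, k = 1, j = 0, h = 0.
Check constraint 3: j + n = 5; constraint 6: m - h = 1. The remaining constraints are straightforward to verify.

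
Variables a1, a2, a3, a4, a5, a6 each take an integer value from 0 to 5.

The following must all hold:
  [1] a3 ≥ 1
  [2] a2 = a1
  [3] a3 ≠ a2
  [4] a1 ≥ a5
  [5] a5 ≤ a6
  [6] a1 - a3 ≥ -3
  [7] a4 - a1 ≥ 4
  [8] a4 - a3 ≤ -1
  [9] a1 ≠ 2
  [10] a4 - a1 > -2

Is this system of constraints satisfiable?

Unsatisfiable

Constraints 6, 7, and 8 give a3 − a4 ≥ 1, a4 − a1 ≥ 4, a1 − a3 ≥ -3.
Adding all 3 inequalities: the left sides telescope to 0, and the right sides sum to 1 + 4 + (-3) = 2. So 0 ≥ 2, which is false.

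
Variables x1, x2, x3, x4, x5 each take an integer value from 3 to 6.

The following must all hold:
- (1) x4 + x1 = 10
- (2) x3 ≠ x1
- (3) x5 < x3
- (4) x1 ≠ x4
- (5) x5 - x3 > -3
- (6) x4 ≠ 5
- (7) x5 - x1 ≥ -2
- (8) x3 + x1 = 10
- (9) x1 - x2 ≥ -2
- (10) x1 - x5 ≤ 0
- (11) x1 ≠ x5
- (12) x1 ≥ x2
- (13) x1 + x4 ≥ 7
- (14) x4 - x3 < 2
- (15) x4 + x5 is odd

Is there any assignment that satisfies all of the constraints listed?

Satisfiable

The assignment x1 = 4, x2 = 3, x3 = 6, x4 = 6, x5 = 5 works:
  constraint 1 holds since x4 + x1 = 10.
  constraint 5 holds since x5 - x3 = -1.
The rest check out directly.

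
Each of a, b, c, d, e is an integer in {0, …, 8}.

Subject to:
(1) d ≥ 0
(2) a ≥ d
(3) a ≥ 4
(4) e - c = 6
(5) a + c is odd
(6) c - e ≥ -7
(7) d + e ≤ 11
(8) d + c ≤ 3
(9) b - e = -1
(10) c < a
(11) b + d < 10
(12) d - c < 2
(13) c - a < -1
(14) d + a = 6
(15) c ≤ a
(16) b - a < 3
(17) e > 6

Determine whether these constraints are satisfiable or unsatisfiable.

One satisfying assignment is a = 5, b = 7, c = 2, d = 1, e = 8.
For the less obvious constraints — constraint 4: e - c = 6; constraint 6: c - e = -6; constraint 7: d + e = 9 — and the others hold by inspection.

Satisfiable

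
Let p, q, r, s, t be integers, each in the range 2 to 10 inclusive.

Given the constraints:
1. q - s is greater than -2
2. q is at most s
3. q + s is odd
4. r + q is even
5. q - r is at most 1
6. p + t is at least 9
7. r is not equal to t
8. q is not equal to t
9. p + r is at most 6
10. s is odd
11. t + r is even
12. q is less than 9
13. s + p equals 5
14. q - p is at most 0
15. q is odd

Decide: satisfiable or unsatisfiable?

Constraint 15 makes q odd and constraint 10 makes s odd, so q + s must be even. Constraint 3 says q + s is odd — contradiction.

Unsatisfiable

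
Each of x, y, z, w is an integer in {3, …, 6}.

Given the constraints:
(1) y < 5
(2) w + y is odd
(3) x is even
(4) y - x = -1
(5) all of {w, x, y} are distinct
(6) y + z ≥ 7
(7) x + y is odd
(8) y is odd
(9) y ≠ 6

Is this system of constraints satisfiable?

Satisfiable

Setting (x, y, z, w) = (4, 3, 6, 6) satisfies everything: constraint 4: y - x = -1; constraint 5: values 6, 4, 3 are distinct; constraint 6: y + z = 9, and the others follow.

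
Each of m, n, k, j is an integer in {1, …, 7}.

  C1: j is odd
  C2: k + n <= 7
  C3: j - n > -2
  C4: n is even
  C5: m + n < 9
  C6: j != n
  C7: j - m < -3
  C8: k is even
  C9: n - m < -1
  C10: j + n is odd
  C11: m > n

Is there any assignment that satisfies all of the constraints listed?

Try m = 5, n = 2, k = 2, j = 1.
Check constraint 2: k + n = 4; constraint 3: j - n = -1; constraint 5: m + n = 7. The remaining constraints are straightforward to verify.

Satisfiable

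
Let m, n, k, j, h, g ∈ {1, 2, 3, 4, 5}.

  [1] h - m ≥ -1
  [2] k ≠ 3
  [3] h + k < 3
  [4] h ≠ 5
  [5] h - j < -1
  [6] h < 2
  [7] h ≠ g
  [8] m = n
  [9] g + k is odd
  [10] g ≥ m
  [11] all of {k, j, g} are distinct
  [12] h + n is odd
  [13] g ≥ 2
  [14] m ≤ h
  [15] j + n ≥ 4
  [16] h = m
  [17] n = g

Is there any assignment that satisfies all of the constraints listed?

From constraints 8, 16, and 17, h = m = n = g, so h = g. But constraint 7 says h ≠ g. Contradiction.

Unsatisfiable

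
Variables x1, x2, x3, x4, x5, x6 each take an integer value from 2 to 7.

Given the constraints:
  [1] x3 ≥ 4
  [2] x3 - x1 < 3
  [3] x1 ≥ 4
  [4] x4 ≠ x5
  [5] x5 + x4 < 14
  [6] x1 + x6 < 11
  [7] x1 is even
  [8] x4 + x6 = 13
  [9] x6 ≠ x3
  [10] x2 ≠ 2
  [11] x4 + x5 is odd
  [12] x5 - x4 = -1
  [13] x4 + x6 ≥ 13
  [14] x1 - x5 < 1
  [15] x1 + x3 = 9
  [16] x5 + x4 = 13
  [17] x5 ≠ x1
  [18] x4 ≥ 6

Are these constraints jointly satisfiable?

Try x1 = 4, x2 = 6, x3 = 5, x4 = 7, x5 = 6, x6 = 6.
Check constraint 2: x3 - x1 = 1; constraint 5: x5 + x4 = 13; constraint 6: x1 + x6 = 10. The remaining constraints are straightforward to verify.

Satisfiable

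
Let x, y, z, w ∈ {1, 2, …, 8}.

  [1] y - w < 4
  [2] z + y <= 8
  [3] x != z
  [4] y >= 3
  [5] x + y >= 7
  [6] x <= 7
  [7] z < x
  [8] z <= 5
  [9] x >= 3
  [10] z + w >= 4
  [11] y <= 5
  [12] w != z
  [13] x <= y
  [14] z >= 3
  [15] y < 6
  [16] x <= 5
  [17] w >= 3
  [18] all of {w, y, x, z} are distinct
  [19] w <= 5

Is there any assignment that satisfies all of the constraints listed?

Unsatisfiable

Constraints 4, 8, 9, 11, 14, 16, 17, and 19 confine each of w, y, x, z to the 3 values {3, …, 5}.
Constraint 18 requires all 4 of them to be distinct, but only 3 values are available — impossible by the pigeonhole principle.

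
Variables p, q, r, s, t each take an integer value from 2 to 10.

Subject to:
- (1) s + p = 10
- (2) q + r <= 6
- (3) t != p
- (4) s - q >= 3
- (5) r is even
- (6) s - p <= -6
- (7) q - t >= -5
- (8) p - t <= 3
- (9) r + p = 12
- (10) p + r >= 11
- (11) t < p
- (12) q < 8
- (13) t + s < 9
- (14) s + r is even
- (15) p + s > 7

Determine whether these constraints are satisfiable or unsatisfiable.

Constraints 4, 6, 7, and 8 give q − t ≥ -5, t − p ≥ -3, p − s ≥ 6, s − q ≥ 3.
Adding all 4 inequalities: the left sides telescope to 0, and the right sides sum to (-5) + (-3) + 6 + 3 = 1. So 0 ≥ 1, which is false.

Unsatisfiable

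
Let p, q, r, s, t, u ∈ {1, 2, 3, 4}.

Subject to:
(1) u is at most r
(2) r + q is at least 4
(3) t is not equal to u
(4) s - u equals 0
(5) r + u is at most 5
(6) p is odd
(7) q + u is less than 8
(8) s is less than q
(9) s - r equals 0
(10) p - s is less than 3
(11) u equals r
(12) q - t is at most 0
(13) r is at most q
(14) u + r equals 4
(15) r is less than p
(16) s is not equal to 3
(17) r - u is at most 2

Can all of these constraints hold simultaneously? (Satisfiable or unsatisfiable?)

Take p = 3, q = 3, r = 2, s = 2, t = 4, u = 2. Then constraint 2: r + q = 5; constraint 4: s - u = 0, and every other listed constraint is also met.

Satisfiable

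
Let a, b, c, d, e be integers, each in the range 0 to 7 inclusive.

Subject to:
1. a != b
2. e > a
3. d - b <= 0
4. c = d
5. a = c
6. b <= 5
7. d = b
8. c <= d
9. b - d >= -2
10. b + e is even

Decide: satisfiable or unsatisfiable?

Unsatisfiable

From constraints 4, 5, and 7, a = c = d = b, so a = b. But constraint 1 says a ≠ b. Contradiction.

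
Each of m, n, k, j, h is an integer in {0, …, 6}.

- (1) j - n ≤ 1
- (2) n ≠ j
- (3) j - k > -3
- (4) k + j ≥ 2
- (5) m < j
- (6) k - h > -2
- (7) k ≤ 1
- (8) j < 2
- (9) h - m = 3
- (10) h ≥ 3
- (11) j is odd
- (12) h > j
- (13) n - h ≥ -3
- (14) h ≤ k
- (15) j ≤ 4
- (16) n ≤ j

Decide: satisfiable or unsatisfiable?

From constraint 10: h ≥ 3. From constraints 7 and 14: h ≤ k and k ≤ 1, so h ≤ 1. But 1 < 3, so no value of h works.

Unsatisfiable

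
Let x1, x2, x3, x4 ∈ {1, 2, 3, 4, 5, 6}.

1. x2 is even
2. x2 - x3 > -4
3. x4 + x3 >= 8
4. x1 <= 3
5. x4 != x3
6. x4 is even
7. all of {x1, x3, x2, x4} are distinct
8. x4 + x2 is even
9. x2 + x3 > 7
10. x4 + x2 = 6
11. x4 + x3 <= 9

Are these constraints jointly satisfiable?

Satisfiable

Try x1 = 1, x2 = 4, x3 = 6, x4 = 2.
Check constraint 2: x2 - x3 = -2; constraint 3: x4 + x3 = 8. The remaining constraints are straightforward to verify.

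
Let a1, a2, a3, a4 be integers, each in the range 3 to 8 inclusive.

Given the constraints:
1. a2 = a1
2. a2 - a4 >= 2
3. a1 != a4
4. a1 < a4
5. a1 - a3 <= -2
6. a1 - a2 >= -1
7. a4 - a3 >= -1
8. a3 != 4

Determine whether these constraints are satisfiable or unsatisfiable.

Constraints 2, 5, 6, and 7 give a2 − a4 ≥ 2, a4 − a3 ≥ -1, a3 − a1 ≥ 2, a1 − a2 ≥ -1.
Adding all 4 inequalities: the left sides telescope to 0, and the right sides sum to 2 + (-1) + 2 + (-1) = 2. So 0 ≥ 2, which is false.

Unsatisfiable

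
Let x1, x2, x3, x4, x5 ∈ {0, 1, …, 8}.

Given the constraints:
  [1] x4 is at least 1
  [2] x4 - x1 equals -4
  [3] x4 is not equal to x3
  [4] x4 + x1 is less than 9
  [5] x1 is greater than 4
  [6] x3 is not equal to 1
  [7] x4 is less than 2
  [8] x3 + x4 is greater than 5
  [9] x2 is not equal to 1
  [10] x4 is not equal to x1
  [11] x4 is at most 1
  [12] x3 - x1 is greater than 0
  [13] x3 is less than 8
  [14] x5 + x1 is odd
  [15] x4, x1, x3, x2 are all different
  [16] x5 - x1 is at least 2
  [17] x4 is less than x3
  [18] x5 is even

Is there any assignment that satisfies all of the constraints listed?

The assignment x1 = 5, x2 = 8, x3 = 6, x4 = 1, x5 = 8 works:
  constraint 2 holds since x4 - x1 = -4.
  constraint 4 holds since x4 + x1 = 6.
The rest check out directly.

Satisfiable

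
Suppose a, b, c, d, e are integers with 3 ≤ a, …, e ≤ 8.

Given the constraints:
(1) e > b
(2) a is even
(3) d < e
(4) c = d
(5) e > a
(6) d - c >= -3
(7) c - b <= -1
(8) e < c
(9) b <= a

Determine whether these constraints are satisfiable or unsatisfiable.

Unsatisfiable

Constraints 5, 7, 8, and 9 give e < c, c < b, b ≤ a, a < e. Chaining: e < c < b ≤ a < e, which forces e < e — impossible.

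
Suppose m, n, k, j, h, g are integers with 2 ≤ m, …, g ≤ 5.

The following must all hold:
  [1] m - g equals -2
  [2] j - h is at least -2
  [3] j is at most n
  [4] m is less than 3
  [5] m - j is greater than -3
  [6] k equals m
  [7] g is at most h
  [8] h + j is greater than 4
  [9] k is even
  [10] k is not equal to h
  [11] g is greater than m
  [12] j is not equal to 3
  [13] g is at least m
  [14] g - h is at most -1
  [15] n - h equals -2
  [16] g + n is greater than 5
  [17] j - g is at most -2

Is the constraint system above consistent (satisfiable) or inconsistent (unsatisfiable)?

Unsatisfiable

Constraints 2, 14, and 17 give g − j ≥ 2, j − h ≥ -2, h − g ≥ 1.
Adding all 3 inequalities: the left sides telescope to 0, and the right sides sum to 2 + (-2) + 1 = 1. So 0 ≥ 1, which is false.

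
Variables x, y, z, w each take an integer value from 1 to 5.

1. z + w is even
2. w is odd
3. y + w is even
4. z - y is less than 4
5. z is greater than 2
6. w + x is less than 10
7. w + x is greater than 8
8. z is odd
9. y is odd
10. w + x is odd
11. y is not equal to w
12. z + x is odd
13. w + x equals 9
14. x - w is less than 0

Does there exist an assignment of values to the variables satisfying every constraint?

Satisfiable

One satisfying assignment is x = 4, y = 3, z = 5, w = 5.
For the less obvious constraints — constraint 4: z - y = 2; constraint 6: w + x = 9; constraint 7: w + x = 9 — and the others hold by inspection.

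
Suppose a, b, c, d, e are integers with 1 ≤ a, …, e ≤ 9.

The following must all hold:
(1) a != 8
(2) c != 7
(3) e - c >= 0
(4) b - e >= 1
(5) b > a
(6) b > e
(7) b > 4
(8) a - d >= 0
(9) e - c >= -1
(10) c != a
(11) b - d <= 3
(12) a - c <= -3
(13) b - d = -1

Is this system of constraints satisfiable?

Constraints 3, 4, 8, 11, and 12 give b − e ≥ 1, e − c ≥ 0, c − a ≥ 3, a − d ≥ 0, d − b ≥ -3.
Adding all 5 inequalities: the left sides telescope to 0, and the right sides sum to 1 + 0 + 3 + 0 + (-3) = 1. So 0 ≥ 1, which is false.

Unsatisfiable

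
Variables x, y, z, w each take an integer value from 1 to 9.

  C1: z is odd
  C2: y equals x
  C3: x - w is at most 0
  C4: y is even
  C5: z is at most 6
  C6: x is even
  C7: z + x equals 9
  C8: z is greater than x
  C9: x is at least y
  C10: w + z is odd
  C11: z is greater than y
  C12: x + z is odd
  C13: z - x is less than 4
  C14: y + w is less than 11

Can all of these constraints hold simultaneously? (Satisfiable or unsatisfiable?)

Setting (x, y, z, w) = (4, 4, 5, 4) satisfies everything: constraint 3: x - w = 0; constraint 7: z + x = 9; constraint 13: z - x = 1, and the others follow.

Satisfiable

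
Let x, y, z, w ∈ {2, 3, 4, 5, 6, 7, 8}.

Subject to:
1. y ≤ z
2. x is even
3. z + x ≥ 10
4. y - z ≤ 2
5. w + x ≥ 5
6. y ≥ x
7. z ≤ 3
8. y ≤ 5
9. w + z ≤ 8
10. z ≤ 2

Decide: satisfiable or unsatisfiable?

Unsatisfiable

From constraint 7: z ≤ 3. From constraints 6 and 8: x ≤ y ≤ 5. Hence z + x ≤ 8. But constraint 3 requires z + x ≥ 10, and 10 > 8. Contradiction.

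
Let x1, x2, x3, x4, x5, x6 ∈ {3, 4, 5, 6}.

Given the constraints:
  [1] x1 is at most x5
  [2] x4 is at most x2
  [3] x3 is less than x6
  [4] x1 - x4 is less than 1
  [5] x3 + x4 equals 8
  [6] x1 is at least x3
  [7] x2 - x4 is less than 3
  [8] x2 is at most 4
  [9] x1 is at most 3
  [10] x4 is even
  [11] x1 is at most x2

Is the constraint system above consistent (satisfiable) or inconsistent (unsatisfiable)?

From constraints 6 and 9: x3 ≤ x1 ≤ 3. From constraints 2 and 8: x4 ≤ x2 ≤ 4. Hence x3 + x4 ≤ 7. But constraint 5 requires x3 + x4 = 8, and 8 > 7. Contradiction.

Unsatisfiable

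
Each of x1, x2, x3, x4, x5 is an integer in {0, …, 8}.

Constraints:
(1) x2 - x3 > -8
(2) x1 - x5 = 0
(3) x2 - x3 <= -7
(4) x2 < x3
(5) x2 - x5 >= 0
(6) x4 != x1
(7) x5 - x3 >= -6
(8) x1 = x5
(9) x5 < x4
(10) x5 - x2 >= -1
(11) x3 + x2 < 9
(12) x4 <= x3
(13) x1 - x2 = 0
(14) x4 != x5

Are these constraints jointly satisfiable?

Constraints 3, 5, and 7 give x3 − x2 ≥ 7, x2 − x5 ≥ 0, x5 − x3 ≥ -6.
Adding all 3 inequalities: the left sides telescope to 0, and the right sides sum to 7 + 0 + (-6) = 1. So 0 ≥ 1, which is false.

Unsatisfiable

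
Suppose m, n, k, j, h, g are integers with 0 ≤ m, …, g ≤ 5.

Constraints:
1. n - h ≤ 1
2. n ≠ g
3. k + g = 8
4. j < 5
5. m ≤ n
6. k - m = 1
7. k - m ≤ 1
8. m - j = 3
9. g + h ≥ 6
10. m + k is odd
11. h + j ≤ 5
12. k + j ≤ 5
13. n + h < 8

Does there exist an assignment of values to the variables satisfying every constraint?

One satisfying assignment is m = 3, n = 3, k = 4, j = 0, h = 2, g = 4.
For the less obvious constraints — constraint 1: n - h = 1; constraint 3: k + g = 8; constraint 6: k - m = 1 — and the others hold by inspection.

Satisfiable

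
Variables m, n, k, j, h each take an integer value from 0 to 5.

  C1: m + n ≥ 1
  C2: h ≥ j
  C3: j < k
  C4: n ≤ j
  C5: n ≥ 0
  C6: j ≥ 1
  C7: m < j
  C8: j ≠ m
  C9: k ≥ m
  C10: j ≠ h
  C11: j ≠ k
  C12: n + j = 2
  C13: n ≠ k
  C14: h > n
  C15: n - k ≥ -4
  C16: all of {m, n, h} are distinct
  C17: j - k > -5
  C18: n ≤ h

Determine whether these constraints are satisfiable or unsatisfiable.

Try m = 0, n = 1, k = 5, j = 1, h = 2.
Check constraint 1: m + n = 1; constraint 12: n + j = 2. The remaining constraints are straightforward to verify.

Satisfiable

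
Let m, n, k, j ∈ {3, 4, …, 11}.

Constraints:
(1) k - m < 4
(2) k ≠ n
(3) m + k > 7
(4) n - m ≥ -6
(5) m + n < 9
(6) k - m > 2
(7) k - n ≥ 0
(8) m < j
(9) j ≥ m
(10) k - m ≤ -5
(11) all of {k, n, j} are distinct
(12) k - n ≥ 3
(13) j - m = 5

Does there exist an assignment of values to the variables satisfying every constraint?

Constraints 4, 10, and 12 give n − m ≥ -6, m − k ≥ 5, k − n ≥ 3.
Adding all 3 inequalities: the left sides telescope to 0, and the right sides sum to (-6) + 5 + 3 = 2. So 0 ≥ 2, which is false.

Unsatisfiable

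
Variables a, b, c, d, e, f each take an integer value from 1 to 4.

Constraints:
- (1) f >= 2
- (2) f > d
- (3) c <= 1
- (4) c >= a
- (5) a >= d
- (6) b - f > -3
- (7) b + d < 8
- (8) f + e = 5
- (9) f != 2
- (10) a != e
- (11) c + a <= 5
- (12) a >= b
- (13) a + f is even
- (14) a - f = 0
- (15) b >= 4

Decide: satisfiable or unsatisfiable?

From constraints 12 and 15: a ≥ b and b ≥ 4, so a ≥ 4. From constraints 3 and 4: a ≤ c and c ≤ 1, so a ≤ 1. But 1 < 4, so no value of a works.

Unsatisfiable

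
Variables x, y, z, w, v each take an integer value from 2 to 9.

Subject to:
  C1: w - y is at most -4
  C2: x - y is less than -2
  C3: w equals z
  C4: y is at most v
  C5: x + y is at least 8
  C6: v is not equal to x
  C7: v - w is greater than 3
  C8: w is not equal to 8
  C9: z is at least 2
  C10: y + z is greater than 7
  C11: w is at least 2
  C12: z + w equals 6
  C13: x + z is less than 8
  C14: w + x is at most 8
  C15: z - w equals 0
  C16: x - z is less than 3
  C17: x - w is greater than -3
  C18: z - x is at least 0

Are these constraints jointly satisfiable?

Satisfiable

Try x = 3, y = 7, z = 3, w = 3, v = 7.
Check constraint 1: w - y = -4; constraint 2: x - y = -4; constraint 5: x + y = 10. The remaining constraints are straightforward to verify.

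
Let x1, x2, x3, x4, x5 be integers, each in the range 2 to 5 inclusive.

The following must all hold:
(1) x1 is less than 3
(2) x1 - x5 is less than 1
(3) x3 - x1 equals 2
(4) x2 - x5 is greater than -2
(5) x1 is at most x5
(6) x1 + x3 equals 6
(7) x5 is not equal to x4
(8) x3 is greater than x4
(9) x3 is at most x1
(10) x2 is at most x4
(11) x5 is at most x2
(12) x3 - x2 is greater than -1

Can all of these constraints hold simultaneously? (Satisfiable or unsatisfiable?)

Unsatisfiable

Constraints 5, 8, 9, 10, and 11 give x2 ≤ x4, x4 < x3, x3 ≤ x1, x1 ≤ x5, x5 ≤ x2. Chaining: x2 ≤ x4 < x3 ≤ x1 ≤ x5 ≤ x2, which forces x2 < x2 — impossible.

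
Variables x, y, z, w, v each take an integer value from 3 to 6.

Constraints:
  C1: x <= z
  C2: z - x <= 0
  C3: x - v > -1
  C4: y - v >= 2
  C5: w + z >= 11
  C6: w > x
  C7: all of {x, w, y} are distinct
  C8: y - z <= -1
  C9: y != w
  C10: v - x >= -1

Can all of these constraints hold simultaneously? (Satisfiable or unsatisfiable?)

Constraints 2, 4, 8, and 10 give v − x ≥ -1, x − z ≥ 0, z − y ≥ 1, y − v ≥ 2.
Adding all 4 inequalities: the left sides telescope to 0, and the right sides sum to (-1) + 0 + 1 + 2 = 2. So 0 ≥ 2, which is false.

Unsatisfiable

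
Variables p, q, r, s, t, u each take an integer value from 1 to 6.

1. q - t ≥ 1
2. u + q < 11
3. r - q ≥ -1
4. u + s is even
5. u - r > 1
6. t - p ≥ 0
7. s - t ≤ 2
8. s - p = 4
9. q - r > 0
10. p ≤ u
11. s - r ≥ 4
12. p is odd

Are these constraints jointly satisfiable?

Unsatisfiable

Constraints 1, 3, 7, and 11 give s − r ≥ 4, r − q ≥ -1, q − t ≥ 1, t − s ≥ -2.
Adding all 4 inequalities: the left sides telescope to 0, and the right sides sum to 4 + (-1) + 1 + (-2) = 2. So 0 ≥ 2, which is false.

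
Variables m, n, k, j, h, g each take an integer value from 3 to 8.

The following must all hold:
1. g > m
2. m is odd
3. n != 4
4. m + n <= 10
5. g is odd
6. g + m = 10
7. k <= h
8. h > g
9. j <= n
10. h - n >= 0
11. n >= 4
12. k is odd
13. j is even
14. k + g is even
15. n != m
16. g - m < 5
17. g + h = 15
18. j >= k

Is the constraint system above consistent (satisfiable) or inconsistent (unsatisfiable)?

Satisfiable

The assignment m = 3, n = 7, k = 3, j = 4, h = 8, g = 7 works:
  constraint 4 holds since m + n = 10.
  constraint 6 holds since g + m = 10.
The rest check out directly.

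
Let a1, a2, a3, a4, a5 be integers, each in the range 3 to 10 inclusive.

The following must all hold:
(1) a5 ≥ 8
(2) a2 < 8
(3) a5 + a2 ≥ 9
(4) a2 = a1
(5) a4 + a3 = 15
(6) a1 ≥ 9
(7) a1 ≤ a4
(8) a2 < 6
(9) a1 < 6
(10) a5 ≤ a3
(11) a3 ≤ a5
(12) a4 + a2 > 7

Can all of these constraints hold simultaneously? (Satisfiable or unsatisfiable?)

Unsatisfiable

From constraints 6 and 7: a4 ≥ a1 ≥ 9. From constraints 1 and 10: a3 ≥ a5 ≥ 8. Hence a4 + a3 ≥ 17. But constraint 5 requires a4 + a3 = 15, and 15 < 17. Contradiction.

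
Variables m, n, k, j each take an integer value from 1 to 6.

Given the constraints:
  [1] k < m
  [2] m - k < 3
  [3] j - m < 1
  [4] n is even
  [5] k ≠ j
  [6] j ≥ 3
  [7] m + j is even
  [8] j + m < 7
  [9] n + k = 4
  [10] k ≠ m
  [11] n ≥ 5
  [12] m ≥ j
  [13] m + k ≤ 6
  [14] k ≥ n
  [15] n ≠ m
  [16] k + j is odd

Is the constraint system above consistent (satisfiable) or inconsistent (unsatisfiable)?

From constraints 6 and 12: m ≥ j ≥ 3. From constraints 11 and 14: k ≥ n ≥ 5. Hence m + k ≥ 8. But constraint 13 requires m + k ≤ 6, and 6 < 8. Contradiction.

Unsatisfiable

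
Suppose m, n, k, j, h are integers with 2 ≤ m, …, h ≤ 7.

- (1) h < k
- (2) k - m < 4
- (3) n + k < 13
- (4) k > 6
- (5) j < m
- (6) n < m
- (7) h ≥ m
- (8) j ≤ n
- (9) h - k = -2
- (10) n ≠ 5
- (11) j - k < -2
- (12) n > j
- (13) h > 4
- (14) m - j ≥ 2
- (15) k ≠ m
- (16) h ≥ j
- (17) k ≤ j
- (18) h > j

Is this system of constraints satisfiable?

Constraints 1, 6, 7, 12, and 17 give j < n, n < m, m ≤ h, h < k, k ≤ j. Chaining: j < n < m ≤ h < k ≤ j, which forces j < j — impossible.

Unsatisfiable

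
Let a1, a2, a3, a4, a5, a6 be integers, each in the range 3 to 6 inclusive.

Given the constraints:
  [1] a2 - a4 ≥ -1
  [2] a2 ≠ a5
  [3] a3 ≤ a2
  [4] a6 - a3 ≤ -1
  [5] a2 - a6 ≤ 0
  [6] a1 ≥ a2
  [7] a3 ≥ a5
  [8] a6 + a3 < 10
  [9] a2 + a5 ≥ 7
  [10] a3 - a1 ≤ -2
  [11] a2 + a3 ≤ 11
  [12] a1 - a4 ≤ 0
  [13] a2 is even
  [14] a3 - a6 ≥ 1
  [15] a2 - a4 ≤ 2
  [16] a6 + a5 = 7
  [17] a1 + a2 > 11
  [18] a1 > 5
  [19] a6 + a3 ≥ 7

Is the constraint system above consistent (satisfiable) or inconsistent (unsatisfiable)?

Constraints 1, 5, 10, 12, and 14 give a1 − a3 ≥ 2, a3 − a6 ≥ 1, a6 − a2 ≥ 0, a2 − a4 ≥ -1, a4 − a1 ≥ 0.
Adding all 5 inequalities: the left sides telescope to 0, and the right sides sum to 2 + 1 + 0 + (-1) + 0 = 2. So 0 ≥ 2, which is false.

Unsatisfiable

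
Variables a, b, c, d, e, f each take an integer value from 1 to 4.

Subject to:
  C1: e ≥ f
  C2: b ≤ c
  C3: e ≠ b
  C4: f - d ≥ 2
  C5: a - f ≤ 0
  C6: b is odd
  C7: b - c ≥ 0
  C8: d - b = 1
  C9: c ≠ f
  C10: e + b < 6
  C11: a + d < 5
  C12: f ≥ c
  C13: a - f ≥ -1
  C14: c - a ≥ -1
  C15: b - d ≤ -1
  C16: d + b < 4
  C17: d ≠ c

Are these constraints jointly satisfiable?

Unsatisfiable

Constraints 4, 7, 13, 14, and 15 give f − d ≥ 2, d − b ≥ 1, b − c ≥ 0, c − a ≥ -1, a − f ≥ -1.
Adding all 5 inequalities: the left sides telescope to 0, and the right sides sum to 2 + 1 + 0 + (-1) + (-1) = 1. So 0 ≥ 1, which is false.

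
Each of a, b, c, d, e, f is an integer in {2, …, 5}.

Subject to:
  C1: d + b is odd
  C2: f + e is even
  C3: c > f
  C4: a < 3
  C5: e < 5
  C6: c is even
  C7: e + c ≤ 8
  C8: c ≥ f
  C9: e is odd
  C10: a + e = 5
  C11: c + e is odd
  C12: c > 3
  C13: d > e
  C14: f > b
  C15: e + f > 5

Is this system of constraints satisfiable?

Satisfiable

One satisfying assignment is a = 2, b = 2, c = 4, d = 5, e = 3, f = 3.
For the less obvious constraints — constraint 7: e + c = 7; constraint 10: a + e = 5 — and the others hold by inspection.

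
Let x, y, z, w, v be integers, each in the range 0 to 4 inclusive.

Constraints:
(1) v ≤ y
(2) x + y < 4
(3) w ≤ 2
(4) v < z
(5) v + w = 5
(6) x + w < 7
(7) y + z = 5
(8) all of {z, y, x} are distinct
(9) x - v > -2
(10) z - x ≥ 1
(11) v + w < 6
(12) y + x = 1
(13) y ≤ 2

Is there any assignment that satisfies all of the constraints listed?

Unsatisfiable

From constraints 1 and 13: v ≤ y ≤ 2. From constraint 3: w ≤ 2. Hence v + w ≤ 4. But constraint 5 requires v + w = 5, and 5 > 4. Contradiction.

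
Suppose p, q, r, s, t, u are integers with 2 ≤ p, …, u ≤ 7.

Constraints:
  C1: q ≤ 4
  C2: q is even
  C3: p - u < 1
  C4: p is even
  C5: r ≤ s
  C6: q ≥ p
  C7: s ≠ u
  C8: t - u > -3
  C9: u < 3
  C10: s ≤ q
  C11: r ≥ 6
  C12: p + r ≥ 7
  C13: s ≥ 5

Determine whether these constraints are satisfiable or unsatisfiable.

Unsatisfiable

From constraints 5 and 11: s ≥ r and r ≥ 6, so s ≥ 6. From constraints 1 and 10: s ≤ q and q ≤ 4, so s ≤ 4. But 4 < 6, so no value of s works.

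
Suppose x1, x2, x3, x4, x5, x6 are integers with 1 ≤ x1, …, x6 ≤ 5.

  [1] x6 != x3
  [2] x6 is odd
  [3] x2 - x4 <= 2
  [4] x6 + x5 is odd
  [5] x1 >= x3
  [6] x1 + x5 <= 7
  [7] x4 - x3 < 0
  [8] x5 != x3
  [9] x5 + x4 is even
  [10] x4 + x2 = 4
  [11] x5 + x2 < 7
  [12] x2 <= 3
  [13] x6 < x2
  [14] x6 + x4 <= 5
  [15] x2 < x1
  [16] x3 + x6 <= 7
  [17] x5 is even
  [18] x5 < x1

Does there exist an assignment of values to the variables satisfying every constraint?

The assignment x1 = 5, x2 = 2, x3 = 4, x4 = 2, x5 = 2, x6 = 1 works:
  constraint 3 holds since x2 - x4 = 0.
  constraint 6 holds since x1 + x5 = 7.
  constraint 7 holds since x4 - x3 = -2.
The rest check out directly.

Satisfiable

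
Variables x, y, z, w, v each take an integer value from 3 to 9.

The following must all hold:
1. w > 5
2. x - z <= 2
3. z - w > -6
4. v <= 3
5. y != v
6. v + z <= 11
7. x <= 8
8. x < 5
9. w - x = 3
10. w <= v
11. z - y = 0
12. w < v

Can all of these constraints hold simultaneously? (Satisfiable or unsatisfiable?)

Unsatisfiable

From constraint 1: w ≥ 6. From constraints 4 and 10: w ≤ v and v ≤ 3, so w ≤ 3. But 3 < 6, so no value of w works.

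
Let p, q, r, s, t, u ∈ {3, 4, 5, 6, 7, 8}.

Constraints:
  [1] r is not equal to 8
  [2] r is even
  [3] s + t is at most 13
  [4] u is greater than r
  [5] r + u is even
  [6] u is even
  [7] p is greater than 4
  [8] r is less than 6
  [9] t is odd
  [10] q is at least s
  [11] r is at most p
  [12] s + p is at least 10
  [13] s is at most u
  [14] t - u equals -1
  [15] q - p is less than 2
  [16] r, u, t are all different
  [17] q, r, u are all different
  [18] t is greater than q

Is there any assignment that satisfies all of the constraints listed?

Try p = 5, q = 5, r = 4, s = 5, t = 7, u = 8.
Check constraint 3: s + t = 12; constraint 12: s + p = 10; constraint 14: t - u = -1. The remaining constraints are straightforward to verify.

Satisfiable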